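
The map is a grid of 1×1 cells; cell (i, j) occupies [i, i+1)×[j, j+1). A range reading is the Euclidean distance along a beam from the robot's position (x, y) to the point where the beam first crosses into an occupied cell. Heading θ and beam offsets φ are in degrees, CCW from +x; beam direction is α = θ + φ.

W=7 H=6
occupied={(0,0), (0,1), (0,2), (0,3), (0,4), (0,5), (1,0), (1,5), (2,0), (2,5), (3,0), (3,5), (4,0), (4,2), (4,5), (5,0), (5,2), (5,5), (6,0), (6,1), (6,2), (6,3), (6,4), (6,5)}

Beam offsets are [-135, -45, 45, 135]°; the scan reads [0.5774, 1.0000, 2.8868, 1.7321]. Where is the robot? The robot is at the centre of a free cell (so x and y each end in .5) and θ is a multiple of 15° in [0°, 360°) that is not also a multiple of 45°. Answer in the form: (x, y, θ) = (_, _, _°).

The pose lattice has 18·16 = 288 candidates. Test each by forward raycasting.
  (2.5, 1.5, 300°): beam 1 = 1.5529 ≠ 0.5774 ✗
  (1.5, 3.5, 165°): beam 1 = 3.0000 ≠ 0.5774 ✗
  (2.5, 1.5, 15°): beam 3 = 4.0415 ≠ 2.8868 ✗
  (3.5, 1.5, 330°): beam 1 = 1.9319 ≠ 0.5774 ✗
  …
  (1.5, 3.5, 285°): r_1=0.5774, r_2=1.0000, r_3=2.8868, r_4=1.7321 — all match ✓
Unique over the lattice → pose = (1.5, 3.5, 285°).

(x, y, θ) = (1.5, 3.5, 285°)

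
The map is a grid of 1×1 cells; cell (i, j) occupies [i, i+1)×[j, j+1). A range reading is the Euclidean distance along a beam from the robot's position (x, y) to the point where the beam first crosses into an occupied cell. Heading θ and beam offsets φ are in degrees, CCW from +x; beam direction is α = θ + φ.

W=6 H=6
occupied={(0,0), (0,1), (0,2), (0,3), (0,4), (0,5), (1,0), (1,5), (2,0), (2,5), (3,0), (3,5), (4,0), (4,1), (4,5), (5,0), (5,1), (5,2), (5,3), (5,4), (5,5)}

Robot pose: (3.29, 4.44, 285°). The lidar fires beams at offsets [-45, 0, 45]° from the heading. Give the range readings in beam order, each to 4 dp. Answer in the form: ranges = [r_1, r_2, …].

beam 1: φ=-45°, α=240°
  direction (-0.5000, -0.8660); cell (3,4); t to first gridline: x 0.5800, y 0.5081 (then +2.0000 / +1.1547)
    (3,3) via y @ 0.5081
    (2,3) via x @ 0.5800
    (2,2) via y @ 1.6628
    (1,2) via x @ 2.5800
    (1,1) via y @ 2.8175
    (1,0) via y @ 3.9722  # hit
  → r_1 = 3.9722
beam 2: φ=0°, α=285°
  direction (0.2588, -0.9659); cell (3,4); t to first gridline: x 2.7432, y 0.4555 (then +3.8637 / +1.0353)
    (3,3) via y @ 0.4555
    (3,2) via y @ 1.4908
    (3,1) via y @ 2.5261
    (4,1) via x @ 2.7432  # hit
  → r_2 = 2.7432
beam 3: φ=45°, α=330°
  direction (0.8660, -0.5000); cell (3,4); t to first gridline: x 0.8198, y 0.8800 (then +1.1547 / +2.0000)
    (4,4) via x @ 0.8198
    (4,3) via y @ 0.8800
    (5,3) via x @ 1.9745  # hit
  → r_3 = 1.9745

ranges = [3.9722, 2.7432, 1.9745]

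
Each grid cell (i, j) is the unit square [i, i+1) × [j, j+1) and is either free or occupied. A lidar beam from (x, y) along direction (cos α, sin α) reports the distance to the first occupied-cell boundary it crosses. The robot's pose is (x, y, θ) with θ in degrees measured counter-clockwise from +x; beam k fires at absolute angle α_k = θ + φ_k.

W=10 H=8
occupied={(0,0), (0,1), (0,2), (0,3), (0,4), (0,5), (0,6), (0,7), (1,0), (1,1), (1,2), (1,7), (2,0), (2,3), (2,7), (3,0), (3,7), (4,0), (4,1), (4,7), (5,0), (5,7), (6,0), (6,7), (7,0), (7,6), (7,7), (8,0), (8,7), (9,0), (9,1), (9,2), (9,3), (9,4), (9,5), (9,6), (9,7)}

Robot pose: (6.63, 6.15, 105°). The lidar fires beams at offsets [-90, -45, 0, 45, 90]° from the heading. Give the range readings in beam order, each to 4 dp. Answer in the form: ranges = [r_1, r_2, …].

beam 1: φ=-90°, α=15°
  direction (0.9659, 0.2588); cell (6,6); t to first gridline: x 0.3831, y 3.2841 (then +1.0353 / +3.8637)
    (7,6) via x @ 0.3831  # hit
  → r_1 = 0.3831
beam 2: φ=-45°, α=60°
  direction (0.5000, 0.8660); cell (6,6); t to first gridline: x 0.7400, y 0.9815 (then +2.0000 / +1.1547)
    (7,6) via x @ 0.7400  # hit
  → r_2 = 0.7400
beam 3: φ=0°, α=105°
  direction (-0.2588, 0.9659); cell (6,6); t to first gridline: x 2.4341, y 0.8800 (then +3.8637 / +1.0353)
    (6,7) via y @ 0.8800  # hit
  → r_3 = 0.8800
beam 4: φ=45°, α=150°
  direction (-0.8660, 0.5000); cell (6,6); t to first gridline: x 0.7275, y 1.7000 (then +1.1547 / +2.0000)
    (5,6) via x @ 0.7275
    (5,7) via y @ 1.7000  # hit
  → r_4 = 1.7000
beam 5: φ=90°, α=195°
  direction (-0.9659, -0.2588); cell (6,6); t to first gridline: x 0.6522, y 0.5796 (then +1.0353 / +3.8637)
    (6,5) via y @ 0.5796
    (5,5) via x @ 0.6522
    (4,5) via x @ 1.6875
    (3,5) via x @ 2.7228
    (2,5) via x @ 3.7581
    (2,4) via y @ 4.4433
    (1,4) via x @ 4.7933
    (0,4) via x @ 5.8286  # hit
  → r_5 = 5.8286

ranges = [0.3831, 0.7400, 0.8800, 1.7000, 5.8286]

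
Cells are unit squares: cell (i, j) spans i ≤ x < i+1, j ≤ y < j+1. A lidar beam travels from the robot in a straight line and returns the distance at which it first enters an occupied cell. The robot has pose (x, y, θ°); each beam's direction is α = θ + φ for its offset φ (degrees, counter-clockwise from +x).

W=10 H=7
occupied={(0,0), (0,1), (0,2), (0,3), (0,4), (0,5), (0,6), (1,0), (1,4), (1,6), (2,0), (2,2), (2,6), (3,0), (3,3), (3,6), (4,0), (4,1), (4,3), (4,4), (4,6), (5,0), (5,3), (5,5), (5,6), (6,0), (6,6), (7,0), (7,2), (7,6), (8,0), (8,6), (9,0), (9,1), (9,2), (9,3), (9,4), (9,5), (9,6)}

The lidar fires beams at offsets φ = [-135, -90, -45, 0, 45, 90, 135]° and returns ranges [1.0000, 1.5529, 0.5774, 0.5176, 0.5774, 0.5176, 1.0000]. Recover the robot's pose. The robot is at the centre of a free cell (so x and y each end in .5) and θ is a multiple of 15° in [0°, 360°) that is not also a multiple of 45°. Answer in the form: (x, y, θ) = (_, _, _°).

(x, y, θ) = (1.5, 3.5, 105°)

Enumerate (i+0.5, j+0.5, θ) over the 31 free cells and 16 admissible headings. For each, cast all 7 beams and compare to the given ranges.
  (6.5, 3.5, 210°): beam 1 = 2.5882 ≠ 1.0000 ✗
  (3.5, 5.5, 300°): beam 1 = 1.9319 ≠ 1.0000 ✗
  (8.5, 3.5, 105°): beam 1 = 0.5774 ≠ 1.0000 ✗
  …
  (1.5, 3.5, 105°): r_1=1.0000, r_2=1.5529, r_3=0.5774, r_4=0.5176, r_5=0.5774, r_6=0.5176, r_7=1.0000 — all match ✓
Unique over the lattice → pose = (1.5, 3.5, 105°).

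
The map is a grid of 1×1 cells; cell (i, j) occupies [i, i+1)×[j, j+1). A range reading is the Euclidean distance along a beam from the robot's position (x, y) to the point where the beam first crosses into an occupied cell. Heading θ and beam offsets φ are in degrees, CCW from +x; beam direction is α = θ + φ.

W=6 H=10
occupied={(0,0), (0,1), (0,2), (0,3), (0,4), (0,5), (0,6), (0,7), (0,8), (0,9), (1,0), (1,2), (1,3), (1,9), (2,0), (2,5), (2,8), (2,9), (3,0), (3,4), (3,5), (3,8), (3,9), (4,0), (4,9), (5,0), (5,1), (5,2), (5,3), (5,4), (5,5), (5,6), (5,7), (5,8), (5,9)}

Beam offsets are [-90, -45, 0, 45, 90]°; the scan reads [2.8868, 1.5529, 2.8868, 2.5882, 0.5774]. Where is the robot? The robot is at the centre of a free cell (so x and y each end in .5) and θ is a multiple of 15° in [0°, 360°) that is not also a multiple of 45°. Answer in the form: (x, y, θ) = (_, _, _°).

(x, y, θ) = (3.5, 6.5, 150°)

The pose lattice has 25·16 = 400 candidates. Test each by forward raycasting.
  (3.5, 1.5, 75°): beam 1 = 1.5529 ≠ 2.8868 ✗
  (2.5, 2.5, 15°): beam 1 = 1.5529 ≠ 2.8868 ✗
  (1.5, 1.5, 285°): beam 1 = 0.5176 ≠ 2.8868 ✗
  (1.5, 6.5, 330°): beam 1 = 1.0000 ≠ 2.8868 ✗
  (1.5, 5.5, 15°): beam 1 = 1.5529 ≠ 2.8868 ✗
  …
  (3.5, 6.5, 150°): r_1=2.8868, r_2=1.5529, r_3=2.8868, r_4=2.5882, r_5=0.5774 — all match ✓
Unique over the lattice → pose = (3.5, 6.5, 150°).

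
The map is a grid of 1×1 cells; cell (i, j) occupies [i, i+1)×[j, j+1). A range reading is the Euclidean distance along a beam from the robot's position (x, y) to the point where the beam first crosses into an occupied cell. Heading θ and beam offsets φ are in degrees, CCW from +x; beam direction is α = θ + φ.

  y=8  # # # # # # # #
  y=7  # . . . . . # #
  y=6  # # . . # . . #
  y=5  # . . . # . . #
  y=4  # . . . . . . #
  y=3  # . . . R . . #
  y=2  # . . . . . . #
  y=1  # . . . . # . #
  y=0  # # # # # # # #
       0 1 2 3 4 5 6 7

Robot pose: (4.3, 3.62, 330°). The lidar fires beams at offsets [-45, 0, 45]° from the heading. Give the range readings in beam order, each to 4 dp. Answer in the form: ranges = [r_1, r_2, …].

ranges = [2.7046, 3.1177, 2.7952]

beam 1: φ=-45°, α=285°
  d=(0.2588,-0.9659)  start (4,3)  tX=2.7046 tY=0.6419  stride 1/|dx|=3.8637 1/|dy|=1.0353
    cross y-line → (4,2), t=0.6419
    cross y-line → (4,1), t=1.6771
    cross x-line → (5,1), t=2.7046 (wall)
  → r_1 = 2.7046
beam 2: φ=0°, α=330°
  d=(0.8660,-0.5000)  start (4,3)  tX=0.8083 tY=1.2400  stride 1/|dx|=1.1547 1/|dy|=2.0000
    cross x-line → (5,3), t=0.8083
    cross y-line → (5,2), t=1.2400
    cross x-line → (6,2), t=1.9630
    cross x-line → (7,2), t=3.1177 (wall)
  → r_2 = 3.1177
beam 3: φ=45°, α=15°
  d=(0.9659,0.2588)  start (4,3)  tX=0.7247 tY=1.4682  stride 1/|dx|=1.0353 1/|dy|=3.8637
    cross x-line → (5,3), t=0.7247
    cross y-line → (5,4), t=1.4682
    cross x-line → (6,4), t=1.7600
    cross x-line → (7,4), t=2.7952 (wall)
  → r_3 = 2.7952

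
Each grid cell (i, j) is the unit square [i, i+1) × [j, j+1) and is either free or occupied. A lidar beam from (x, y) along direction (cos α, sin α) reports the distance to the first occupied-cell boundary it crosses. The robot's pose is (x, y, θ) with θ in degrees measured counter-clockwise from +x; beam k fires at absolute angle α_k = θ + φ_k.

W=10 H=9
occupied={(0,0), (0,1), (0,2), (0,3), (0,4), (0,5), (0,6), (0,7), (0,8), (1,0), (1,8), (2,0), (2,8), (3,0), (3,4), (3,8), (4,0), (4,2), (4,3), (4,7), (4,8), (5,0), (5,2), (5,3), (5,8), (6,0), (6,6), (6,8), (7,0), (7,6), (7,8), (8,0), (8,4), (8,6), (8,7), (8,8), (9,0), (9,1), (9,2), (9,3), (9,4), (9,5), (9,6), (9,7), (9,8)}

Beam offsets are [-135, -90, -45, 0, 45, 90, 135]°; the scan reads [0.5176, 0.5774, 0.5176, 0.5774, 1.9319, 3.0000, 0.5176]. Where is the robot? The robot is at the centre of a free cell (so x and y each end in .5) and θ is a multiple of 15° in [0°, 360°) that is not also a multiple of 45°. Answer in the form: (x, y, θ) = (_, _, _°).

(x, y, θ) = (8.5, 5.5, 120°)

The pose lattice has 45·16 = 720 candidates. Test each by forward raycasting.
  (3.5, 7.5, 105°): beam 1 = 0.5774 ≠ 0.5176 ✗
  (8.5, 2.5, 165°): beam 1 = 0.5774 ≠ 0.5176 ✗
  (1.5, 3.5, 210°): beam 1 = 4.6587 ≠ 0.5176 ✗
  (6.5, 5.5, 120°): beam 1 = 1.9319 ≠ 0.5176 ✗
  …
  (8.5, 5.5, 120°): r_1=0.5176, r_2=0.5774, r_3=0.5176, r_4=0.5774, r_5=1.9319, r_6=3.0000, r_7=0.5176 — all match ✓
No second candidate reproduces the full scan.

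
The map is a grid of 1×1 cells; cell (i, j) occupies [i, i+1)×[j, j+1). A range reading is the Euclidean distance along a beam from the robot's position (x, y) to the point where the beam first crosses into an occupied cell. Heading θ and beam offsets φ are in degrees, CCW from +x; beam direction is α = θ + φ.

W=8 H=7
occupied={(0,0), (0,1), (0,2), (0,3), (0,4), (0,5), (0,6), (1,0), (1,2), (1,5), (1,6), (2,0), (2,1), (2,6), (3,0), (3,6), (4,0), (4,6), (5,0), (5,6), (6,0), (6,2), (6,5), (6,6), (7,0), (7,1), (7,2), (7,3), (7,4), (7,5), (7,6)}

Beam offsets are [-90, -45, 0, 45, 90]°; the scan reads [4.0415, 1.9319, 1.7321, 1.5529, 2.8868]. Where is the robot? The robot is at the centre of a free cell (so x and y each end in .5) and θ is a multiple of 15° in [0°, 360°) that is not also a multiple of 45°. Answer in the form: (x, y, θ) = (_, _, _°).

(x, y, θ) = (4.5, 2.5, 240°)

Enumerate (i+0.5, j+0.5, θ) over the 25 free cells and 16 admissible headings. For each, cast all 5 beams and compare to the given ranges.
  (3.5, 1.5, 150°): beam 1 = 5.0000 ≠ 4.0415 ✗
  (1.5, 4.5, 150°): beam 1 = 0.5774 ≠ 4.0415 ✗
  (5.5, 1.5, 195°): beam 1 = 4.6587 ≠ 4.0415 ✗
  …
  (4.5, 2.5, 240°): r_1=4.0415, r_2=1.9319, r_3=1.7321, r_4=1.5529, r_5=2.8868 — all match ✓
Unique over the lattice → pose = (4.5, 2.5, 240°).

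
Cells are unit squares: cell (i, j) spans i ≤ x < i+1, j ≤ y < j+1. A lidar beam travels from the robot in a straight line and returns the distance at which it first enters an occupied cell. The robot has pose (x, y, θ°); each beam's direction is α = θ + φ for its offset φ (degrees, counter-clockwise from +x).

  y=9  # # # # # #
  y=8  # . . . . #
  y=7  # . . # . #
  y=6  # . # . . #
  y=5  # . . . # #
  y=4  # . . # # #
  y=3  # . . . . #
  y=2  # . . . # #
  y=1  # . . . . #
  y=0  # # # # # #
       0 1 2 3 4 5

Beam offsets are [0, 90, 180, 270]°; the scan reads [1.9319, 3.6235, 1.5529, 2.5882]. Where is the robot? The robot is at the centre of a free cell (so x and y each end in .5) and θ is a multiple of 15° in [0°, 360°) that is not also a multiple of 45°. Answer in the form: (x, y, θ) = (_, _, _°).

(x, y, θ) = (2.5, 3.5, 345°)

Candidates: 26 free-cell centres × 16 headings = 416 poses. Raycast each; keep the one whose scan matches to 4 dp.
  (1.5, 5.5, 255°): beam 2 = 1.9319 ≠ 3.6235 ✗
  (1.5, 1.5, 105°): beam 2 = 0.5176 ≠ 3.6235 ✗
  (2.5, 4.5, 150°): beam 1 = 1.7321 ≠ 1.9319 ✗
  (2.5, 4.5, 345°): beam 1 = 0.5176 ≠ 1.9319 ✗
  …
  (2.5, 3.5, 345°): r_1=1.9319, r_2=3.6235, r_3=1.5529, r_4=2.5882 — all match ✓
Only this pose fits every beam.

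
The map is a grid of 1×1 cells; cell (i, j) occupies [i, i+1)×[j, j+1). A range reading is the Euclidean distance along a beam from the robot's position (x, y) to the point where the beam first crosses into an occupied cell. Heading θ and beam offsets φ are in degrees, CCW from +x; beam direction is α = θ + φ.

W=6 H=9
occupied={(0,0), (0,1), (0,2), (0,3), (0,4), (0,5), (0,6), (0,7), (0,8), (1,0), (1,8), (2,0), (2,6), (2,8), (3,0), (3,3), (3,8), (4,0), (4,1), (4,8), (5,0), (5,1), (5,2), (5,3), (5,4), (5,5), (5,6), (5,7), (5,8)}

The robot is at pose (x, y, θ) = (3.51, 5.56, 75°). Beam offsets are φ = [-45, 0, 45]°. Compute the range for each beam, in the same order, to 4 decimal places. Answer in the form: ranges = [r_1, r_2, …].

ranges = [1.7205, 2.5261, 1.0200]

beam 1: φ=-45°, α=30°
  direction (0.8660, 0.5000); cell (3,5); t to first gridline: x 0.5658, y 0.8800 (then +1.1547 / +2.0000)
    (4,5) via x @ 0.5658
    (4,6) via y @ 0.8800
    (5,6) via x @ 1.7205  # hit
  → r_1 = 1.7205
beam 2: φ=0°, α=75°
  direction (0.2588, 0.9659); cell (3,5); t to first gridline: x 1.8932, y 0.4555 (then +3.8637 / +1.0353)
    (3,6) via y @ 0.4555
    (3,7) via y @ 1.4908
    (4,7) via x @ 1.8932
    (4,8) via y @ 2.5261  # hit
  → r_2 = 2.5261
beam 3: φ=45°, α=120°
  direction (-0.5000, 0.8660); cell (3,5); t to first gridline: x 1.0200, y 0.5081 (then +2.0000 / +1.1547)
    (3,6) via y @ 0.5081
    (2,6) via x @ 1.0200  # hit
  → r_3 = 1.0200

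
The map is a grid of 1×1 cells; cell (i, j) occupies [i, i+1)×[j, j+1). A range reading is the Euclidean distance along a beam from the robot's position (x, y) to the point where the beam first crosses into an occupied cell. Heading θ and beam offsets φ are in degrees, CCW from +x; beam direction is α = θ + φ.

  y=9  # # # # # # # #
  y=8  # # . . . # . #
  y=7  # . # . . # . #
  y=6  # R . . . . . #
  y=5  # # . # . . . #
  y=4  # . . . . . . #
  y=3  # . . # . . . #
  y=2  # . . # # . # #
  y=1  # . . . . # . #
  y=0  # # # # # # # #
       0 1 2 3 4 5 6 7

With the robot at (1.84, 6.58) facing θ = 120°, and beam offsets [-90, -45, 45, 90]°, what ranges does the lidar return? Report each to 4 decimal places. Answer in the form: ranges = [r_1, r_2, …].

ranges = [0.8400, 0.6182, 0.8696, 0.9699]

beam 1: φ=-90°, α=30°
  cosα=0.8660 sinα=0.5000 | (1,6) | tMaxX 0.1848 tMaxY 0.8400 | tΔX 1.1547 tΔY 2.0000
    t=0.1848 [x] (2,6)
    t=0.8400 [y] (2,7) — stop
  → r_1 = 0.8400
beam 2: φ=-45°, α=75°
  cosα=0.2588 sinα=0.9659 | (1,6) | tMaxX 0.6182 tMaxY 0.4348 | tΔX 3.8637 tΔY 1.0353
    t=0.4348 [y] (1,7)
    t=0.6182 [x] (2,7) — stop
  → r_2 = 0.6182
beam 3: φ=45°, α=165°
  cosα=-0.9659 sinα=0.2588 | (1,6) | tMaxX 0.8696 tMaxY 1.6228 | tΔX 1.0353 tΔY 3.8637
    t=0.8696 [x] (0,6) — stop
  → r_3 = 0.8696
beam 4: φ=90°, α=210°
  cosα=-0.8660 sinα=-0.5000 | (1,6) | tMaxX 0.9699 tMaxY 1.1600 | tΔX 1.1547 tΔY 2.0000
    t=0.9699 [x] (0,6) — stop
  → r_4 = 0.9699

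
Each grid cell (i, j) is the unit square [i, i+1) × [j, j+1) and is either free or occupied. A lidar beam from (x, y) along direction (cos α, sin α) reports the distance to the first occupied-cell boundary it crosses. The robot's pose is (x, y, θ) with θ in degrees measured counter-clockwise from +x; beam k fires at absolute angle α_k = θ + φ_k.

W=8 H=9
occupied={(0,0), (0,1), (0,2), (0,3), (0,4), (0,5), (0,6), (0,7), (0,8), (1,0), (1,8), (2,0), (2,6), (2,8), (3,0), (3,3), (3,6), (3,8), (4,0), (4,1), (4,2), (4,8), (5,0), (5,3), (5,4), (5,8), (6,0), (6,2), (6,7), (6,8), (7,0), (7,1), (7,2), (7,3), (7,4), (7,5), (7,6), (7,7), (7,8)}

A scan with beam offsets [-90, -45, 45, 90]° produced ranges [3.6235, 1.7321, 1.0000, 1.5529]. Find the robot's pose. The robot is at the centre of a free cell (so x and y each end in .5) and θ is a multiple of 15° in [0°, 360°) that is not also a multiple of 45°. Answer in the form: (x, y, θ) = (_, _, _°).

Enumerate (i+0.5, j+0.5, θ) over the 33 free cells and 16 admissible headings. For each, cast all 4 beams and compare to the given ranges.
  (6.5, 6.5, 105°): beam 1 = 0.5176 ≠ 3.6235 ✗
  (1.5, 6.5, 240°): beam 1 = 0.5774 ≠ 3.6235 ✗
  (6.5, 3.5, 345°): beam 1 = 0.5176 ≠ 3.6235 ✗
  (1.5, 7.5, 105°): beam 1 = 1.9319 ≠ 3.6235 ✗
  (2.5, 7.5, 120°): beam 1 = 1.0000 ≠ 3.6235 ✗
  …
  (4.5, 4.5, 165°): r_1=3.6235, r_2=1.7321, r_3=1.0000, r_4=1.5529 — all match ✓
Only this pose fits every beam.

(x, y, θ) = (4.5, 4.5, 165°)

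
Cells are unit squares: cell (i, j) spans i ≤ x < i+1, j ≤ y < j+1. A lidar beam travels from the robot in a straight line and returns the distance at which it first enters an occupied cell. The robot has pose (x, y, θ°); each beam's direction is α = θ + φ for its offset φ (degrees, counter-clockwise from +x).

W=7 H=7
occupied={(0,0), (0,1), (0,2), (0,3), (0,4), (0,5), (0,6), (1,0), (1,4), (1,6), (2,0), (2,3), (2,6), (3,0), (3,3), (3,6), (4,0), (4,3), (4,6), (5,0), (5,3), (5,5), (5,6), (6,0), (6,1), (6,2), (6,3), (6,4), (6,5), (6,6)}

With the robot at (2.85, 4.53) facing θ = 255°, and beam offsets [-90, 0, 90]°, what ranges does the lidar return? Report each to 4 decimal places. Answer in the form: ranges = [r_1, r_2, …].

ranges = [0.8800, 0.5487, 2.0478]

beam 1: φ=-90°, α=165°
  direction (-0.9659, 0.2588); cell (2,4); t to first gridline: x 0.8800, y 1.8159 (then +1.0353 / +3.8637)
    (1,4) via x @ 0.8800  # hit
  → r_1 = 0.8800
beam 2: φ=0°, α=255°
  direction (-0.2588, -0.9659); cell (2,4); t to first gridline: x 3.2841, y 0.5487 (then +3.8637 / +1.0353)
    (2,3) via y @ 0.5487  # hit
  → r_2 = 0.5487
beam 3: φ=90°, α=345°
  direction (0.9659, -0.2588); cell (2,4); t to first gridline: x 0.1553, y 2.0478 (then +1.0353 / +3.8637)
    (3,4) via x @ 0.1553
    (4,4) via x @ 1.1906
    (4,3) via y @ 2.0478  # hit
  → r_3 = 2.0478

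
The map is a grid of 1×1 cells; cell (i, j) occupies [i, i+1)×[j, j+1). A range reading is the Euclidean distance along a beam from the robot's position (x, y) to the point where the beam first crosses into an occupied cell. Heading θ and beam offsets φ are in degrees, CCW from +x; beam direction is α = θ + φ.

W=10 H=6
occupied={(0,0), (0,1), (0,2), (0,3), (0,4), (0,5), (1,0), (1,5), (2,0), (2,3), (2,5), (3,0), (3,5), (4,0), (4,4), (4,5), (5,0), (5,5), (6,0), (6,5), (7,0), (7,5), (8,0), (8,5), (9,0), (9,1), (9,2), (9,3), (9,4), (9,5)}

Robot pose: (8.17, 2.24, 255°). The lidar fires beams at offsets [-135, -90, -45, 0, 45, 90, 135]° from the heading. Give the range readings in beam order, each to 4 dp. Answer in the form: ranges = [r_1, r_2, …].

ranges = [3.1870, 5.3524, 2.4800, 1.2837, 1.4318, 0.8593, 0.9584]

beam 1: φ=-135°, α=120°
  cosα=-0.5000 sinα=0.8660 | (8,2) | tMaxX 0.3400 tMaxY 0.8776 | tΔX 2.0000 tΔY 1.1547
    t=0.3400 [x] (7,2)
    t=0.8776 [y] (7,3)
    t=2.0323 [y] (7,4)
    t=2.3400 [x] (6,4)
    t=3.1870 [y] (6,5) — stop
  → r_1 = 3.1870
beam 2: φ=-90°, α=165°
  cosα=-0.9659 sinα=0.2588 | (8,2) | tMaxX 0.1760 tMaxY 2.9364 | tΔX 1.0353 tΔY 3.8637
    t=0.1760 [x] (7,2)
    t=1.2113 [x] (6,2)
    t=2.2465 [x] (5,2)
    t=2.9364 [y] (5,3)
    t=3.2818 [x] (4,3)
    t=4.3171 [x] (3,3)
    t=5.3524 [x] (2,3) — stop
  → r_2 = 5.3524
beam 3: φ=-45°, α=210°
  cosα=-0.8660 sinα=-0.5000 | (8,2) | tMaxX 0.1963 tMaxY 0.4800 | tΔX 1.1547 tΔY 2.0000
    t=0.1963 [x] (7,2)
    t=0.4800 [y] (7,1)
    t=1.3510 [x] (6,1)
    t=2.4800 [y] (6,0) — stop
  → r_3 = 2.4800
beam 4: φ=0°, α=255°
  cosα=-0.2588 sinα=-0.9659 | (8,2) | tMaxX 0.6568 tMaxY 0.2485 | tΔX 3.8637 tΔY 1.0353
    t=0.2485 [y] (8,1)
    t=0.6568 [x] (7,1)
    t=1.2837 [y] (7,0) — stop
  → r_4 = 1.2837
beam 5: φ=45°, α=300°
  cosα=0.5000 sinα=-0.8660 | (8,2) | tMaxX 1.6600 tMaxY 0.2771 | tΔX 2.0000 tΔY 1.1547
    t=0.2771 [y] (8,1)
    t=1.4318 [y] (8,0) — stop
  → r_5 = 1.4318
beam 6: φ=90°, α=345°
  cosα=0.9659 sinα=-0.2588 | (8,2) | tMaxX 0.8593 tMaxY 0.9273 | tΔX 1.0353 tΔY 3.8637
    t=0.8593 [x] (9,2) — stop
  → r_6 = 0.8593
beam 7: φ=135°, α=30°
  cosα=0.8660 sinα=0.5000 | (8,2) | tMaxX 0.9584 tMaxY 1.5200 | tΔX 1.1547 tΔY 2.0000
    t=0.9584 [x] (9,2) — stop
  → r_7 = 0.9584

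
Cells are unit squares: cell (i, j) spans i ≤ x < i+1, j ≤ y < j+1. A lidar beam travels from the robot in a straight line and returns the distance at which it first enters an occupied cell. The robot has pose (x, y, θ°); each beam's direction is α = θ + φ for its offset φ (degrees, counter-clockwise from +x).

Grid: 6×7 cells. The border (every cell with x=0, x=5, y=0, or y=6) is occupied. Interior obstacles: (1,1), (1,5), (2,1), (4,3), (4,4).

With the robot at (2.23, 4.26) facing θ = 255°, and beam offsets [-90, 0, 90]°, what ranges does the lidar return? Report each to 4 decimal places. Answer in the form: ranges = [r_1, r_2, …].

beam 1: φ=-90°, α=165°
  cosα=-0.9659 sinα=0.2588 | (2,4) | tMaxX 0.2381 tMaxY 2.8591 | tΔX 1.0353 tΔY 3.8637
    t=0.2381 [x] (1,4)
    t=1.2734 [x] (0,4) — stop
  → r_1 = 1.2734
beam 2: φ=0°, α=255°
  cosα=-0.2588 sinα=-0.9659 | (2,4) | tMaxX 0.8887 tMaxY 0.2692 | tΔX 3.8637 tΔY 1.0353
    t=0.2692 [y] (2,3)
    t=0.8887 [x] (1,3)
    t=1.3044 [y] (1,2)
    t=2.3397 [y] (1,1) — stop
  → r_2 = 2.3397
beam 3: φ=90°, α=345°
  cosα=0.9659 sinα=-0.2588 | (2,4) | tMaxX 0.7972 tMaxY 1.0046 | tΔX 1.0353 tΔY 3.8637
    t=0.7972 [x] (3,4)
    t=1.0046 [y] (3,3)
    t=1.8324 [x] (4,3) — stop
  → r_3 = 1.8324

ranges = [1.2734, 2.3397, 1.8324]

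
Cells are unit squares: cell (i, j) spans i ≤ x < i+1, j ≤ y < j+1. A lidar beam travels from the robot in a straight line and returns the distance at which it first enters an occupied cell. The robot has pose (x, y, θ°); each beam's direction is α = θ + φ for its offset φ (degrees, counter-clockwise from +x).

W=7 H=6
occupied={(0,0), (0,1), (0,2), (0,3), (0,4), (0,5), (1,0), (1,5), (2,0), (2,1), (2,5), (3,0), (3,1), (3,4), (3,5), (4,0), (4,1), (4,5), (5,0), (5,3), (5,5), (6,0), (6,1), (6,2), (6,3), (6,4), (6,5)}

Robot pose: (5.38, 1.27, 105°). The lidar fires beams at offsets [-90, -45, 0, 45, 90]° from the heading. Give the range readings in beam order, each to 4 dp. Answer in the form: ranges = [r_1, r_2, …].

ranges = [0.6419, 1.2400, 3.8616, 0.4388, 0.3934]

beam 1: φ=-90°, α=15°
  direction (0.9659, 0.2588); cell (5,1); t to first gridline: x 0.6419, y 2.8205 (then +1.0353 / +3.8637)
    (6,1) via x @ 0.6419  # hit
  → r_1 = 0.6419
beam 2: φ=-45°, α=60°
  direction (0.5000, 0.8660); cell (5,1); t to first gridline: x 1.2400, y 0.8429 (then +2.0000 / +1.1547)
    (5,2) via y @ 0.8429
    (6,2) via x @ 1.2400  # hit
  → r_2 = 1.2400
beam 3: φ=0°, α=105°
  direction (-0.2588, 0.9659); cell (5,1); t to first gridline: x 1.4682, y 0.7558 (then +3.8637 / +1.0353)
    (5,2) via y @ 0.7558
    (4,2) via x @ 1.4682
    (4,3) via y @ 1.7910
    (4,4) via y @ 2.8263
    (4,5) via y @ 3.8616  # hit
  → r_3 = 3.8616
beam 4: φ=45°, α=150°
  direction (-0.8660, 0.5000); cell (5,1); t to first gridline: x 0.4388, y 1.4600 (then +1.1547 / +2.0000)
    (4,1) via x @ 0.4388  # hit
  → r_4 = 0.4388
beam 5: φ=90°, α=195°
  direction (-0.9659, -0.2588); cell (5,1); t to first gridline: x 0.3934, y 1.0432 (then +1.0353 / +3.8637)
    (4,1) via x @ 0.3934  # hit
  → r_5 = 0.3934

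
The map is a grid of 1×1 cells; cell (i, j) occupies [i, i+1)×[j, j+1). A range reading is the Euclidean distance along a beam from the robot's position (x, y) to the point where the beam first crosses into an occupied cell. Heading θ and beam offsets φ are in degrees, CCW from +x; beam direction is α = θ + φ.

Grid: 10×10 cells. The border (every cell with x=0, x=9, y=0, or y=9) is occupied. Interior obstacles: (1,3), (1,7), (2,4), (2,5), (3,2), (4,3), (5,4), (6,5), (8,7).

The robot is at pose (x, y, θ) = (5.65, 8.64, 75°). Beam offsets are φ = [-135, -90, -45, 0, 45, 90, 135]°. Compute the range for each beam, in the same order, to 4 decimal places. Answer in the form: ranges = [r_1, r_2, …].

beam 1: φ=-135°, α=300°
  dir = (cos 300°, sin 300°) = (0.5000, -0.8660); from cell (5,8)
  next x-line at t=0.7000, next y-line at t=0.7390; Δt_x=2.0000, Δt_y=1.1547
    x: enter (6,8) at t=0.7000
    y: enter (6,7) at t=0.7390
    y: enter (6,6) at t=1.8937
    x: enter (7,6) at t=2.7000
    y: enter (7,5) at t=3.0484
    y: enter (7,4) at t=4.2031
    x: enter (8,4) at t=4.7000
    y: enter (8,3) at t=5.3578
    y: enter (8,2) at t=6.5125
    x: enter (9,2) at t=6.7000 ← occupied
  → r_1 = 6.7000
beam 2: φ=-90°, α=345°
  dir = (cos 345°, sin 345°) = (0.9659, -0.2588); from cell (5,8)
  next x-line at t=0.3623, next y-line at t=2.4728; Δt_x=1.0353, Δt_y=3.8637
    x: enter (6,8) at t=0.3623
    x: enter (7,8) at t=1.3976
    x: enter (8,8) at t=2.4329
    y: enter (8,7) at t=2.4728 ← occupied
  → r_2 = 2.4728
beam 3: φ=-45°, α=30°
  dir = (cos 30°, sin 30°) = (0.8660, 0.5000); from cell (5,8)
  next x-line at t=0.4041, next y-line at t=0.7200; Δt_x=1.1547, Δt_y=2.0000
    x: enter (6,8) at t=0.4041
    y: enter (6,9) at t=0.7200 ← occupied
  → r_3 = 0.7200
beam 4: φ=0°, α=75°
  dir = (cos 75°, sin 75°) = (0.2588, 0.9659); from cell (5,8)
  next x-line at t=1.3523, next y-line at t=0.3727; Δt_x=3.8637, Δt_y=1.0353
    y: enter (5,9) at t=0.3727 ← occupied
  → r_4 = 0.3727
beam 5: φ=45°, α=120°
  dir = (cos 120°, sin 120°) = (-0.5000, 0.8660); from cell (5,8)
  next x-line at t=1.3000, next y-line at t=0.4157; Δt_x=2.0000, Δt_y=1.1547
    y: enter (5,9) at t=0.4157 ← occupied
  → r_5 = 0.4157
beam 6: φ=90°, α=165°
  dir = (cos 165°, sin 165°) = (-0.9659, 0.2588); from cell (5,8)
  next x-line at t=0.6729, next y-line at t=1.3909; Δt_x=1.0353, Δt_y=3.8637
    x: enter (4,8) at t=0.6729
    y: enter (4,9) at t=1.3909 ← occupied
  → r_6 = 1.3909
beam 7: φ=135°, α=210°
  dir = (cos 210°, sin 210°) = (-0.8660, -0.5000); from cell (5,8)
  next x-line at t=0.7506, next y-line at t=1.2800; Δt_x=1.1547, Δt_y=2.0000
    x: enter (4,8) at t=0.7506
    y: enter (4,7) at t=1.2800
    x: enter (3,7) at t=1.9053
    x: enter (2,7) at t=3.0600
    y: enter (2,6) at t=3.2800
    x: enter (1,6) at t=4.2147
    y: enter (1,5) at t=5.2800
    x: enter (0,5) at t=5.3694 ← occupied
  → r_7 = 5.3694

ranges = [6.7000, 2.4728, 0.7200, 0.3727, 0.4157, 1.3909, 5.3694]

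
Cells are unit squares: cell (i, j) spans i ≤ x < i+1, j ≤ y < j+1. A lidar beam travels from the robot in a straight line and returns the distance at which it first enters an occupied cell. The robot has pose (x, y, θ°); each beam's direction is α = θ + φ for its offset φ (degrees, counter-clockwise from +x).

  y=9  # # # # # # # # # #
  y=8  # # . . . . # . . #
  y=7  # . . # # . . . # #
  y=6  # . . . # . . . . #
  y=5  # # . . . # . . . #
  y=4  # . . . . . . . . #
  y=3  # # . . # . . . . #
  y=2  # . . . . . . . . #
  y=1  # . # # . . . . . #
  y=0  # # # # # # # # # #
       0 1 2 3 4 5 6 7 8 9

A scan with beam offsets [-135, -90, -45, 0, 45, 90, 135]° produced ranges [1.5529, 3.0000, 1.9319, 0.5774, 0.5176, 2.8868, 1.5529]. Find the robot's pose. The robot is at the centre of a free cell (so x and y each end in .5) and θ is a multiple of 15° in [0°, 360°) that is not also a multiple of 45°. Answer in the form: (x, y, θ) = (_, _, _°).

(x, y, θ) = (2.5, 3.5, 150°)

Enumerate (i+0.5, j+0.5, θ) over the 52 free cells and 16 admissible headings. For each, cast all 7 beams and compare to the given ranges.
  (4.5, 5.5, 75°): beam 1 = 5.1962 ≠ 1.5529 ✗
  (7.5, 8.5, 165°): beam 1 = 1.0000 ≠ 1.5529 ✗
  (5.5, 2.5, 285°): beam 1 = 1.0000 ≠ 1.5529 ✗
  …
  (2.5, 3.5, 150°): r_1=1.5529, r_2=3.0000, r_3=1.9319, r_4=0.5774, r_5=0.5176, r_6=2.8868, r_7=1.5529 — all match ✓
Unique over the lattice → pose = (2.5, 3.5, 150°).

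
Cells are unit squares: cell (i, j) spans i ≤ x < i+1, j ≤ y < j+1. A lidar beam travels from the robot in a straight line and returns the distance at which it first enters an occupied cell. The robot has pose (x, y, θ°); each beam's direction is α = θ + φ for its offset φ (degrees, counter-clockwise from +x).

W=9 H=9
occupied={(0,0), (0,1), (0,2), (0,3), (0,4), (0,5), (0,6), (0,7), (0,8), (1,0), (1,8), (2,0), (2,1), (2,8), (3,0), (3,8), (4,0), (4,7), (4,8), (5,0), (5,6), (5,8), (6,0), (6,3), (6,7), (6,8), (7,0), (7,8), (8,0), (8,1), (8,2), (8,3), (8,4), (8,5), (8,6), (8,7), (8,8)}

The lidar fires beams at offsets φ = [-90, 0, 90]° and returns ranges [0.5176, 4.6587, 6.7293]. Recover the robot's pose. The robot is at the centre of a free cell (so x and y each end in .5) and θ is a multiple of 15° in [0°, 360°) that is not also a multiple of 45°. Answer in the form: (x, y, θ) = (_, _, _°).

Enumerate (i+0.5, j+0.5, θ) over the 44 free cells and 16 admissible headings. For each, cast all 3 beams and compare to the given ranges.
  (2.5, 4.5, 105°): beam 1 = 5.6940 ≠ 0.5176 ✗
  (6.5, 4.5, 60°): beam 1 = 1.7321 ≠ 0.5176 ✗
  (4.5, 4.5, 105°): beam 1 = 3.6235 ≠ 0.5176 ✗
  (1.5, 3.5, 120°): beam 1 = 5.0000 ≠ 0.5176 ✗
  …
  (3.5, 1.5, 15°): r_1=0.5176, r_2=4.6587, r_3=6.7293 — all match ✓
Only this pose fits every beam.

(x, y, θ) = (3.5, 1.5, 15°)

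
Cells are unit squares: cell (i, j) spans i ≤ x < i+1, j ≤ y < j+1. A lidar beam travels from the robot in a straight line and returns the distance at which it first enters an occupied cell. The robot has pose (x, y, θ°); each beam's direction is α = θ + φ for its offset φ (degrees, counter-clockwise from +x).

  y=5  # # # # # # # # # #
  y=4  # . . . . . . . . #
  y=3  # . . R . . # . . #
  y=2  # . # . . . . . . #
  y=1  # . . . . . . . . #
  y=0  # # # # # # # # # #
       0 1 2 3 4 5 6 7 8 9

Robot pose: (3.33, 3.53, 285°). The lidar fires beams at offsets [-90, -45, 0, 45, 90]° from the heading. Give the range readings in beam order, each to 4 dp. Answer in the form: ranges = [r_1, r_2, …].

beam 1: φ=-90°, α=195°
  direction (-0.9659, -0.2588); cell (3,3); t to first gridline: x 0.3416, y 2.0478 (then +1.0353 / +3.8637)
    (2,3) via x @ 0.3416
    (1,3) via x @ 1.3769
    (1,2) via y @ 2.0478
    (0,2) via x @ 2.4122  # hit
  → r_1 = 2.4122
beam 2: φ=-45°, α=240°
  direction (-0.5000, -0.8660); cell (3,3); t to first gridline: x 0.6600, y 0.6120 (then +2.0000 / +1.1547)
    (3,2) via y @ 0.6120
    (2,2) via x @ 0.6600  # hit
  → r_2 = 0.6600
beam 3: φ=0°, α=285°
  direction (0.2588, -0.9659); cell (3,3); t to first gridline: x 2.5887, y 0.5487 (then +3.8637 / +1.0353)
    (3,2) via y @ 0.5487
    (3,1) via y @ 1.5840
    (4,1) via x @ 2.5887
    (4,0) via y @ 2.6192  # hit
  → r_3 = 2.6192
beam 4: φ=45°, α=330°
  direction (0.8660, -0.5000); cell (3,3); t to first gridline: x 0.7736, y 1.0600 (then +1.1547 / +2.0000)
    (4,3) via x @ 0.7736
    (4,2) via y @ 1.0600
    (5,2) via x @ 1.9283
    (5,1) via y @ 3.0600
    (6,1) via x @ 3.0831
    (7,1) via x @ 4.2378
    (7,0) via y @ 5.0600  # hit
  → r_4 = 5.0600
beam 5: φ=90°, α=15°
  direction (0.9659, 0.2588); cell (3,3); t to first gridline: x 0.6936, y 1.8159 (then +1.0353 / +3.8637)
    (4,3) via x @ 0.6936
    (5,3) via x @ 1.7289
    (5,4) via y @ 1.8159
    (6,4) via x @ 2.7642
    (7,4) via x @ 3.7995
    (8,4) via x @ 4.8347
    (8,5) via y @ 5.6796  # hit
  → r_5 = 5.6796

ranges = [2.4122, 0.6600, 2.6192, 5.0600, 5.6796]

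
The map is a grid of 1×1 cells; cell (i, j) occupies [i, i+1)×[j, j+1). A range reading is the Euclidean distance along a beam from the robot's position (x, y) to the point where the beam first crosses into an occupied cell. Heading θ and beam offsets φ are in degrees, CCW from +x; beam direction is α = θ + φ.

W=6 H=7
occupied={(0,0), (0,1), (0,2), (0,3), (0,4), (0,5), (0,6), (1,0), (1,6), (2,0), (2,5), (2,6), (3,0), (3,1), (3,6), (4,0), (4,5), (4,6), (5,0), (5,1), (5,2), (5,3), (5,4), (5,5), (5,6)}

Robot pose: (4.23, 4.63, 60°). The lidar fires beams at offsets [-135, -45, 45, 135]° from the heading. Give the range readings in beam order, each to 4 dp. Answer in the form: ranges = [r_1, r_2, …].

ranges = [2.9751, 0.7972, 0.3831, 3.3439]

beam 1: φ=-135°, α=285°
  d=(0.2588,-0.9659)  start (4,4)  tX=2.9751 tY=0.6522  stride 1/|dx|=3.8637 1/|dy|=1.0353
    cross y-line → (4,3), t=0.6522
    cross y-line → (4,2), t=1.6875
    cross y-line → (4,1), t=2.7228
    cross x-line → (5,1), t=2.9751 (wall)
  → r_1 = 2.9751
beam 2: φ=-45°, α=15°
  d=(0.9659,0.2588)  start (4,4)  tX=0.7972 tY=1.4296  stride 1/|dx|=1.0353 1/|dy|=3.8637
    cross x-line → (5,4), t=0.7972 (wall)
  → r_2 = 0.7972
beam 3: φ=45°, α=105°
  d=(-0.2588,0.9659)  start (4,4)  tX=0.8887 tY=0.3831  stride 1/|dx|=3.8637 1/|dy|=1.0353
    cross y-line → (4,5), t=0.3831 (wall)
  → r_3 = 0.3831
beam 4: φ=135°, α=195°
  d=(-0.9659,-0.2588)  start (4,4)  tX=0.2381 tY=2.4341  stride 1/|dx|=1.0353 1/|dy|=3.8637
    cross x-line → (3,4), t=0.2381
    cross x-line → (2,4), t=1.2734
    cross x-line → (1,4), t=2.3087
    cross y-line → (1,3), t=2.4341
    cross x-line → (0,3), t=3.3439 (wall)
  → r_4 = 3.3439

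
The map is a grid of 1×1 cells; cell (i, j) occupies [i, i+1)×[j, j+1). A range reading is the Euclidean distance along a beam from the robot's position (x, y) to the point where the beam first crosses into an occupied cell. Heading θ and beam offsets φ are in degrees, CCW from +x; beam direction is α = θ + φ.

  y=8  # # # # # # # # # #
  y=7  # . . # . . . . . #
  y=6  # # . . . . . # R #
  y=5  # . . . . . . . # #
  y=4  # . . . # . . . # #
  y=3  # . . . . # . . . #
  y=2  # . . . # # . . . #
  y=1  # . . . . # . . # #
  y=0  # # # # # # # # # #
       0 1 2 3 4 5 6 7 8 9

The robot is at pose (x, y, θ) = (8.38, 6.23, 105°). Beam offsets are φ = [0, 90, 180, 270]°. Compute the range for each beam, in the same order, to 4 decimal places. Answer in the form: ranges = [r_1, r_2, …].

ranges = [1.8324, 0.3934, 0.2381, 0.6419]

beam 1: φ=0°, α=105°
  cosα=-0.2588 sinα=0.9659 | (8,6) | tMaxX 1.4682 tMaxY 0.7972 | tΔX 3.8637 tΔY 1.0353
    t=0.7972 [y] (8,7)
    t=1.4682 [x] (7,7)
    t=1.8324 [y] (7,8) — stop
  → r_1 = 1.8324
beam 2: φ=90°, α=195°
  cosα=-0.9659 sinα=-0.2588 | (8,6) | tMaxX 0.3934 tMaxY 0.8887 | tΔX 1.0353 tΔY 3.8637
    t=0.3934 [x] (7,6) — stop
  → r_2 = 0.3934
beam 3: φ=180°, α=285°
  cosα=0.2588 sinα=-0.9659 | (8,6) | tMaxX 2.3955 tMaxY 0.2381 | tΔX 3.8637 tΔY 1.0353
    t=0.2381 [y] (8,5) — stop
  → r_3 = 0.2381
beam 4: φ=270°, α=15°
  cosα=0.9659 sinα=0.2588 | (8,6) | tMaxX 0.6419 tMaxY 2.9751 | tΔX 1.0353 tΔY 3.8637
    t=0.6419 [x] (9,6) — stop
  → r_4 = 0.6419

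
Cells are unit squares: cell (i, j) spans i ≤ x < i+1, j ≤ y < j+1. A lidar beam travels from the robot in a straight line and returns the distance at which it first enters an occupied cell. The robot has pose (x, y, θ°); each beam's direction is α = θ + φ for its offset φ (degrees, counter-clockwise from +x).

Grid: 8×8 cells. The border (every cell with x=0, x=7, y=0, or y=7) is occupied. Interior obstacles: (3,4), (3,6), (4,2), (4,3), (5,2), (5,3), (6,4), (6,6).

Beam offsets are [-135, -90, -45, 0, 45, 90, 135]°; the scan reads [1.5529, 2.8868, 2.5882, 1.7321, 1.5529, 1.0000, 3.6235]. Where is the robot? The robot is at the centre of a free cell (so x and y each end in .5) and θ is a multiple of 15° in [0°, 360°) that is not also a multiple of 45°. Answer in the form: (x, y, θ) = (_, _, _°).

(x, y, θ) = (2.5, 3.5, 330°)

The pose lattice has 28·16 = 448 candidates. Test each by forward raycasting.
  (5.5, 1.5, 240°): beam 1 = 0.5176 ≠ 1.5529 ✗
  (2.5, 4.5, 285°): beam 1 = 1.7321 ≠ 1.5529 ✗
  (2.5, 6.5, 195°): beam 1 = 0.5774 ≠ 1.5529 ✗
  (2.5, 2.5, 120°): beam 2 = 1.7321 ≠ 2.8868 ✗
  …
  (2.5, 3.5, 330°): r_1=1.5529, r_2=2.8868, r_3=2.5882, r_4=1.7321, r_5=1.5529, r_6=1.0000, r_7=3.6235 — all match ✓
Only this pose fits every beam.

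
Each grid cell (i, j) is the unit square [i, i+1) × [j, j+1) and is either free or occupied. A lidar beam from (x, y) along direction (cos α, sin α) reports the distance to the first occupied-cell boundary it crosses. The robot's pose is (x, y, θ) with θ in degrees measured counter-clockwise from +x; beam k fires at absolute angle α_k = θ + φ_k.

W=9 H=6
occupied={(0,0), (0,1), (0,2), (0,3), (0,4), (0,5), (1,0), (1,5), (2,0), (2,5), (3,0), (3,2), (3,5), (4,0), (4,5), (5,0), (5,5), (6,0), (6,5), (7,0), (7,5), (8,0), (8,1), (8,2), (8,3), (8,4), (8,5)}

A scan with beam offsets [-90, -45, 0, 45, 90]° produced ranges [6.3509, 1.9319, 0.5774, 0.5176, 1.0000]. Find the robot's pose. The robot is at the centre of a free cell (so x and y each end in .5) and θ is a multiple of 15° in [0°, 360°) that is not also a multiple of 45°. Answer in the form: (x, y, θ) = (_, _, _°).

Enumerate (i+0.5, j+0.5, θ) over the 27 free cells and 16 admissible headings. For each, cast all 5 beams and compare to the given ranges.
  (5.5, 3.5, 60°): beam 1 = 2.8868 ≠ 6.3509 ✗
  (5.5, 1.5, 345°): beam 1 = 0.5176 ≠ 6.3509 ✗
  (5.5, 3.5, 105°): beam 1 = 2.5882 ≠ 6.3509 ✗
  (2.5, 1.5, 255°): beam 1 = 1.5529 ≠ 6.3509 ✗
  …
  (2.5, 4.5, 60°): r_1=6.3509, r_2=1.9319, r_3=0.5774, r_4=0.5176, r_5=1.0000 — all match ✓
Only this pose fits every beam.

(x, y, θ) = (2.5, 4.5, 60°)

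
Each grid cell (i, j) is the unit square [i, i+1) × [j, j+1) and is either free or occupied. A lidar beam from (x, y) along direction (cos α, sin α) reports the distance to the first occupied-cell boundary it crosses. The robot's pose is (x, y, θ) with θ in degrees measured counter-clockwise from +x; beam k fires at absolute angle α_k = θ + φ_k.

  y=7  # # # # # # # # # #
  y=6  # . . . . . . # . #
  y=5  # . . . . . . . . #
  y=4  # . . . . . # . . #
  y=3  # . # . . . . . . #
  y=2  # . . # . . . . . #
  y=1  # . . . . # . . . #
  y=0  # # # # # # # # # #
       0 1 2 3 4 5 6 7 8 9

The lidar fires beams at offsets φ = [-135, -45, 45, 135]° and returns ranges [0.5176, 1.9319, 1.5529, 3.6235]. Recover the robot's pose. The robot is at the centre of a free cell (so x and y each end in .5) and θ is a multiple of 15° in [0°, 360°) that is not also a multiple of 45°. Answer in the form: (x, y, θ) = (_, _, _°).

Candidates: 43 free-cell centres × 16 headings = 688 poses. Raycast each; keep the one whose scan matches to 4 dp.
  (8.5, 3.5, 210°): beam 1 = 1.9319 ≠ 0.5176 ✗
  (6.5, 1.5, 345°): beam 1 = 0.5774 ≠ 0.5176 ✗
  (5.5, 5.5, 240°): beam 1 = 1.5529 ≠ 0.5176 ✗
  (7.5, 4.5, 345°): beam 1 = 0.5774 ≠ 0.5176 ✗
  (1.5, 3.5, 165°): beam 1 = 0.5774 ≠ 0.5176 ✗
  …
  (8.5, 4.5, 120°): r_1=0.5176, r_2=1.9319, r_3=1.5529, r_4=3.6235 — all match ✓
Unique over the lattice → pose = (8.5, 4.5, 120°).

(x, y, θ) = (8.5, 4.5, 120°)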